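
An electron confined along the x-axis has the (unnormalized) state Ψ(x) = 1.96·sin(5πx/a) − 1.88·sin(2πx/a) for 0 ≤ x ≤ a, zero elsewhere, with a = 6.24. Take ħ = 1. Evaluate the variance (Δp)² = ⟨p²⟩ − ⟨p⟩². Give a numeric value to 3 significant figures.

3.79

Compute ⟨p⟩ and ⟨p²⟩ separately; (Δp)² = ⟨p²⟩ − ⟨p⟩².
d²/dx² sin(jπx/a) = −(jπ/a)²·sin(jπx/a); on 0 ≤ x ≤ a, ∫sin²(jπx/a) dx = a/2 and ∫sin(jπx/a)·sin(lπx/a) dx = 0 for j ≠ l, so only diagonal terms survive in ∫|Ψ|² and ∫Ψ·Ψ″; ∫Ψ·Ψ′ dx = [Ψ²/2] between the walls = 0.
Normalization: ∫|Ψ|² dx = 23.013.
⟨p⟩ = 0.0000 and ⟨p²⟩ = 3.7862.
(Δp)² = 3.7862 − (0.0000)² = 3.7862.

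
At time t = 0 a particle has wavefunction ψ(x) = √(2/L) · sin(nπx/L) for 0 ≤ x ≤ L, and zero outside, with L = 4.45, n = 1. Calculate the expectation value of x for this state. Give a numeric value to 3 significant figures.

⟨x⟩ = ∫ x·|ψ|² dx (integrals over the domain).
With sin²θ = (1 − cos2θ)/2 on 0 ≤ x ≤ L: ∫sin²(nπx/L) dx = L/2, ∫x·sin²(nπx/L) dx = L²/4, ∫x²·sin²(nπx/L) dx = L³·(1/6 − 1/(4n²π²)); higher powers xᵏ the same way, integrating xᵏ·cos(2nπx/L) by parts.
⟨x⟩ = 2.2250.

2.23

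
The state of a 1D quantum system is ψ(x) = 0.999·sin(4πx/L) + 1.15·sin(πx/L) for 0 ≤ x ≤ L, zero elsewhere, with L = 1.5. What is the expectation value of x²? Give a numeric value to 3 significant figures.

⟨x²⟩ = ∫ x²·|ψ|² dx / ∫|ψ|² dx (integrals over the domain).
On 0 ≤ x ≤ L (j ≠ l): ∫sin²(jπx/L) dx = L/2, ∫sin(jπx/L)·sin(lπx/L) dx = 0; diagonal moments ∫x·sin²(jπx/L) dx = L²/4, ∫x²·sin²(jπx/L) dx = L³·(1/6 − 1/(4j²π²)); cross terms ∫x·sin(jπx/L)·sin(lπx/L) dx = 0 for j + l even and −4jlL²/(π²(j² − l²)²) for j + l odd, ∫x²·sin(jπx/L)·sin(lπx/L) dx = (−1)^(j+l)·4jlL³/(π²(j² − l²)²); higher powers the same way via product-to-sum and parts.
State is unnormalized: ∫|ψ|² dx = 1.7404, and ∫ψ*·x²·ψ dx = 1.1310, so ⟨x²⟩ = 1.1310 / 1.7404.
⟨x²⟩ = 0.64987.

0.650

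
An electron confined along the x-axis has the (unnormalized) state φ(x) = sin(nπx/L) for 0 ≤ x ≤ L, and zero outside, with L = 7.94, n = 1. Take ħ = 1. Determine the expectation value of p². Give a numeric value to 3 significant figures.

p² φ = −ħ² d²φ/dx²; ⟨p²⟩ = −ħ² ∫ φ*·φ'' dx / ∫|φ|² dx.
d/dx sin(nπx/L) = (nπ/L)·cos(nπx/L) and d²/dx² sin(nπx/L) = −(nπ/L)²·sin(nπx/L); on 0 ≤ x ≤ L, ∫sin²(nπx/L) dx = L/2 and ∫sin(nπx/L)·cos(nπx/L) dx = 0.
State is unnormalized: ∫|φ|² dx = 3.9700, and ∫φ*·(−ħ² φ'') dx = 0.62151, so ⟨p²⟩ = 0.62151 / 3.9700.
⟨p²⟩ = 0.15655.

0.157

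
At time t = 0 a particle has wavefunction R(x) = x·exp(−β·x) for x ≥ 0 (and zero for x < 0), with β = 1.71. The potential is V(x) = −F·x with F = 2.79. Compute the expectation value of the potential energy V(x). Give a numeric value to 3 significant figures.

⟨V⟩ = ∫ V(x)·|R|² dx / ∫|R|² dx.
Every integrand reduces to terms xʲ·e^(−2βx) on [0, ∞); use ∫₀^∞ xʲ·e^(−2βx) dx = j!/(2β)^(j+1).
State is unnormalized: ∫|R|² dx = 0.049998, and ∫R*·V(x)·R dx = -0.12236, so ⟨V⟩ = -0.12236 / 0.049998.
⟨V⟩ = -2.4474.

-2.45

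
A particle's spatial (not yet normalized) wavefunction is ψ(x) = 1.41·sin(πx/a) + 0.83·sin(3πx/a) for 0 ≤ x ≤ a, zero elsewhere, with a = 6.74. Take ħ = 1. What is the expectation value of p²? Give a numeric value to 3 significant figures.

0.665

p² ψ = −ħ² d²ψ/dx²; ⟨p²⟩ = −ħ² ∫ ψ*·ψ'' dx / ∫|ψ|² dx.
d²/dx² sin(jπx/a) = −(jπ/a)²·sin(jπx/a); on 0 ≤ x ≤ a, ∫sin²(jπx/a) dx = a/2 and ∫sin(jπx/a)·sin(lπx/a) dx = 0 for j ≠ l, so only diagonal terms survive in ∫|ψ|² and ∫ψ·ψ″; ∫ψ·ψ′ dx = [ψ²/2] between the walls = 0.
State is unnormalized: ∫|ψ|² dx = 9.0215, and ∫ψ*·(−ħ² ψ'') dx = 5.9951, so ⟨p²⟩ = 5.9951 / 9.0215.
⟨p²⟩ = 0.66454.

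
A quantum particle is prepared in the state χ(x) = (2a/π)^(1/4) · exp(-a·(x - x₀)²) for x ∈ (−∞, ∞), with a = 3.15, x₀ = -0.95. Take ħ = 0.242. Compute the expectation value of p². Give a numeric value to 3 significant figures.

0.184

p² χ = −ħ² d²χ/dx²; ⟨p²⟩ = −ħ² ∫ χ*·χ'' dx.
Gaussian moments (u = x − x₀): ∫u^(2j)·e^(−2au²) du = (2j−1)!!/(4a)^j · √(π/(2a)), odd powers integrate to 0; here √(π/(2a)) = 0.70616. Derivatives: d/dx e^(−au²) = −2au·e^(−au²), d²/dx² e^(−au²) = (4a²u² − 2a)·e^(−au²).
⟨p²⟩ = 0.18448.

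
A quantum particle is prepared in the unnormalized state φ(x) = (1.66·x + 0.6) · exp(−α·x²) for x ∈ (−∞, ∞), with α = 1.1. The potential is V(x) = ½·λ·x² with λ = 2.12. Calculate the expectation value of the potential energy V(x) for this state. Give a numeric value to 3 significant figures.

0.547

⟨V⟩ = ∫ V(x)·|φ|² dx / ∫|φ|² dx.
Expand each integrand as polynomial × e^(−2αx²) and use ∫x^(2j)·e^(−2αx²) dx = (2j−1)!!/(4α)^j · √(π/(2α)), odd powers → 0; here √(π/(2α)) = 1.1950.
State is unnormalized: ∫|φ|² dx = 1.1786, and ∫φ*·V(x)·φ dx = 0.64452, so ⟨V⟩ = 0.64452 / 1.1786.
⟨V⟩ = 0.54686.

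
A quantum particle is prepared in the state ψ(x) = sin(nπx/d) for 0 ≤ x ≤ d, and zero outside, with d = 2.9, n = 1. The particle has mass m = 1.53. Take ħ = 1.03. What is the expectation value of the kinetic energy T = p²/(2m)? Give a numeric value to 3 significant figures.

0.407

T = −(ħ²/2m) d²/dx², so ⟨T⟩ = −(ħ²/2m) ∫ ψ*·ψ'' dx / ∫|ψ|² dx; with m = 1.53.
d/dx sin(nπx/d) = (nπ/d)·cos(nπx/d) and d²/dx² sin(nπx/d) = −(nπ/d)²·sin(nπx/d); on 0 ≤ x ≤ d, ∫sin²(nπx/d) dx = d/2 and ∫sin(nπx/d)·cos(nπx/d) dx = 0.
State is unnormalized: ∫|ψ|² dx = 1.4500, and ∫ψ*·(−ħ²/2m · ψ'') dx = 0.58996, so ⟨T⟩ = 0.58996 / 1.4500.
⟨T⟩ = 0.40687.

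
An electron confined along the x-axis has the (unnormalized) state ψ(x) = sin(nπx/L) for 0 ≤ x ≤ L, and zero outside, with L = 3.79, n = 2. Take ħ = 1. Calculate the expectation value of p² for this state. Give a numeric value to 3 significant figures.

p² ψ = −ħ² d²ψ/dx²; ⟨p²⟩ = −ħ² ∫ ψ*·ψ'' dx / ∫|ψ|² dx.
d/dx sin(nπx/L) = (nπ/L)·cos(nπx/L) and d²/dx² sin(nπx/L) = −(nπ/L)²·sin(nπx/L); on 0 ≤ x ≤ L, ∫sin²(nπx/L) dx = L/2 and ∫sin(nπx/L)·cos(nπx/L) dx = 0.
State is unnormalized: ∫|ψ|² dx = 1.8950, and ∫ψ*·(−ħ² ψ'') dx = 5.2082, so ⟨p²⟩ = 5.2082 / 1.8950.
⟨p²⟩ = 2.7484.

2.75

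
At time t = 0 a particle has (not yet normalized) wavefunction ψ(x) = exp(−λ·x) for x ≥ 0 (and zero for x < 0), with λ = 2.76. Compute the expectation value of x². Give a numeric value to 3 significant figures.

⟨x²⟩ = ∫ x²·|ψ|² dx / ∫|ψ|² dx (integrals over the domain).
Every integrand reduces to terms xʲ·e^(−2λx) on [0, ∞); use ∫₀^∞ xʲ·e^(−2λx) dx = j!/(2λ)^(j+1).
State is unnormalized: ∫|ψ|² dx = 0.18116, and ∫ψ*·x²·ψ dx = 0.011891, so ⟨x²⟩ = 0.011891 / 0.18116.
⟨x²⟩ = 0.065637.

0.0656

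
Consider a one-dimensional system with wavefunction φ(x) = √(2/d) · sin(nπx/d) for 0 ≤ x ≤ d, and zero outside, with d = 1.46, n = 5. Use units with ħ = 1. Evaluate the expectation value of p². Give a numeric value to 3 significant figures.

116.

p² φ = −ħ² d²φ/dx²; ⟨p²⟩ = −ħ² ∫ φ*·φ'' dx.
d/dx sin(nπx/d) = (nπ/d)·cos(nπx/d) and d²/dx² sin(nπx/d) = −(nπ/d)²·sin(nπx/d); on 0 ≤ x ≤ d, ∫sin²(nπx/d) dx = d/2 and ∫sin(nπx/d)·cos(nπx/d) dx = 0.
⟨p²⟩ = 115.75.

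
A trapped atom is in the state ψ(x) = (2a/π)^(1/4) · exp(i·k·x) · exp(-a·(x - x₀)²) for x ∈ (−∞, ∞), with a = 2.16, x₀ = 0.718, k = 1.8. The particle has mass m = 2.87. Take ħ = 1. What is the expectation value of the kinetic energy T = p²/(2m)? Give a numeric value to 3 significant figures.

T = −(ħ²/2m) d²/dx², so ⟨T⟩ = −(ħ²/2m) ∫ ψ*·ψ'' dx; with m = 2.87.
Gaussian moments (u = x − x₀): ∫u^(2j)·e^(−2au²) du = (2j−1)!!/(4a)^j · √(π/(2a)), odd powers integrate to 0; here √(π/(2a)) = 0.85277. Derivatives: ψ′ = (ik − 2au)·ψ, ψ″ = ((ik − 2au)² − 2a)·ψ; the odd-in-u pieces drop out.
⟨T⟩ = 0.94077.

0.941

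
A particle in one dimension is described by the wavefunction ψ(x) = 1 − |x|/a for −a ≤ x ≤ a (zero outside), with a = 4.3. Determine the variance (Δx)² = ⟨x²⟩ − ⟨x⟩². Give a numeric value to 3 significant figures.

Compute ⟨x⟩ and ⟨x²⟩ separately, then (Δx)² = ⟨x²⟩ − ⟨x⟩².
ψ is even, so ∫ over [−a, a] = 2∫₀ᵃ with ψ = 1 − x/a there: ∫₀ᵃ (1 − x/a)² dx = a/3, ∫₀ᵃ x²(1 − x/a)² dx = a³/30, ∫₀ᵃ x⁴(1 − x/a)² dx = a⁵/105.
Normalization: ∫|ψ|² dx = 2.8667.
⟨x⟩ = 0.0000 and ⟨x²⟩ = 1.8490.
(Δx)² = 1.8490 − (0.0000)² = 1.8490.

1.85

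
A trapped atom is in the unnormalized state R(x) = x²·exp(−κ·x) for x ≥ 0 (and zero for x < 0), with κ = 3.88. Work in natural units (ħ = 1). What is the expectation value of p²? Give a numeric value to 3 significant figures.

p² R = −ħ² d²R/dx²; ⟨p²⟩ = −ħ² ∫ R*·R'' dx / ∫|R|² dx.
Differentiate x²·exp(−κ·x) with the product rule; every integrand then reduces to terms xʲ·e^(−2κx) on [0, ∞), with ∫₀^∞ xʲ·e^(−2κx) dx = j!/(2κ)^(j+1).
State is unnormalized: ∫|R|² dx = 0.00085291, and ∫R*·(−ħ² R'') dx = 0.0042800, so ⟨p²⟩ = 0.0042800 / 0.00085291.
⟨p²⟩ = 5.0181.

5.02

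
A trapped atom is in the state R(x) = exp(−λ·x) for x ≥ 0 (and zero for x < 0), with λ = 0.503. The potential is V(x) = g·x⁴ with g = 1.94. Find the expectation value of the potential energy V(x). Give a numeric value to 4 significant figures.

45.46

⟨V⟩ = ∫ V(x)·|R|² dx / ∫|R|² dx.
Every integrand reduces to terms xʲ·e^(−2λx) on [0, ∞); use ∫₀^∞ xʲ·e^(−2λx) dx = j!/(2λ)^(j+1).
State is unnormalized: ∫|R|² dx = 0.99404, and ∫R*·V(x)·R dx = 45.188, so ⟨V⟩ = 45.188 / 0.99404.
⟨V⟩ = 45.459.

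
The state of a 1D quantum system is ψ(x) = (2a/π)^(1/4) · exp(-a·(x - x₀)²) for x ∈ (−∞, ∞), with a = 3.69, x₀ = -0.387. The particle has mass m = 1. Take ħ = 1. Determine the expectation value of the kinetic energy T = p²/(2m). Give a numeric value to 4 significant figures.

T = −(ħ²/2m) d²/dx², so ⟨T⟩ = −(ħ²/2m) ∫ ψ*·ψ'' dx; with m = 1.
Gaussian moments (u = x − x₀): ∫u^(2j)·e^(−2au²) du = (2j−1)!!/(4a)^j · √(π/(2a)), odd powers integrate to 0; here √(π/(2a)) = 0.65245. Derivatives: d/dx e^(−au²) = −2au·e^(−au²), d²/dx² e^(−au²) = (4a²u² − 2a)·e^(−au²).
⟨T⟩ = 1.8450.

1.845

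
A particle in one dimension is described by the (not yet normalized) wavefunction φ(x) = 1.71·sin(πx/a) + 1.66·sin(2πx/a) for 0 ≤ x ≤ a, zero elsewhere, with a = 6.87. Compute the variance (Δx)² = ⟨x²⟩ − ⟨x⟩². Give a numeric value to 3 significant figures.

Compute ⟨x⟩ and ⟨x²⟩ separately, then (Δx)² = ⟨x²⟩ − ⟨x⟩².
On 0 ≤ x ≤ a (j ≠ l): ∫sin²(jπx/a) dx = a/2, ∫sin(jπx/a)·sin(lπx/a) dx = 0; diagonal moments ∫x·sin²(jπx/a) dx = a²/4, ∫x²·sin²(jπx/a) dx = a³·(1/6 − 1/(4j²π²)); cross terms ∫x·sin(jπx/a)·sin(lπx/a) dx = 0 for j + l even and −4jla²/(π²(j² − l²)²) for j + l odd, ∫x²·sin(jπx/a)·sin(lπx/a) dx = (−1)^(j+l)·4jla³/(π²(j² − l²)²); higher powers the same way via product-to-sum and parts.
Normalization: ∫|φ|² dx = 19.510.
⟨x⟩ = 2.1981 and ⟨x²⟩ = 5.7136.
(Δx)² = 5.7136 − (2.1981)² = 0.88210.

0.882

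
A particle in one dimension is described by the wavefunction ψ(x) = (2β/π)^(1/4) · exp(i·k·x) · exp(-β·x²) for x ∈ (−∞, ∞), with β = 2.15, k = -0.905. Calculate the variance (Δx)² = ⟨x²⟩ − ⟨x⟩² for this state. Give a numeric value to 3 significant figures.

0.116

Compute ⟨x⟩ and ⟨x²⟩ separately, then (Δx)² = ⟨x²⟩ − ⟨x⟩².
Gaussian moments: ∫x^(2j)·e^(−2βx²) dx = (2j−1)!!/(4β)^j · √(π/(2β)), odd powers integrate to 0; here √(π/(2β)) = 0.85475.
⟨x⟩ = 0.0000 and ⟨x²⟩ = 0.11628.
(Δx)² = 0.11628 − (0.0000)² = 0.11628.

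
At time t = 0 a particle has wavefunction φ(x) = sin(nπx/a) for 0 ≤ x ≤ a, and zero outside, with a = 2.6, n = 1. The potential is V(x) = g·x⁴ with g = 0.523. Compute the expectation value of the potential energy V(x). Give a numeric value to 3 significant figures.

2.73

⟨V⟩ = ∫ V(x)·|φ|² dx / ∫|φ|² dx.
With sin²θ = (1 − cos2θ)/2 on 0 ≤ x ≤ a: ∫sin²(nπx/a) dx = a/2, ∫x·sin²(nπx/a) dx = a²/4, ∫x²·sin²(nπx/a) dx = a³·(1/6 − 1/(4n²π²)); higher powers xᵏ the same way, integrating xᵏ·cos(2nπx/a) by parts.
State is unnormalized: ∫|φ|² dx = 1.3000, and ∫φ*·V(x)·φ dx = 3.5444, so ⟨V⟩ = 3.5444 / 1.3000.
⟨V⟩ = 2.7264.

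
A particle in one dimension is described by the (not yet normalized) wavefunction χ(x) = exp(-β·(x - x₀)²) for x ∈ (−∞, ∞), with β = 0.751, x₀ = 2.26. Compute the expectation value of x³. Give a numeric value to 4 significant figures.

⟨x³⟩ = ∫ x³·|χ|² dx / ∫|χ|² dx (integrals over the domain).
Gaussian moments (u = x − x₀): ∫u^(2j)·e^(−2βu²) du = (2j−1)!!/(4β)^j · √(π/(2β)), odd powers integrate to 0; here √(π/(2β)) = 1.4462.
State is unnormalized: ∫|χ|² dx = 1.4462, and ∫χ*·x³·χ dx = 19.958, so ⟨x³⟩ = 19.958 / 1.4462.
⟨x³⟩ = 13.800.

13.80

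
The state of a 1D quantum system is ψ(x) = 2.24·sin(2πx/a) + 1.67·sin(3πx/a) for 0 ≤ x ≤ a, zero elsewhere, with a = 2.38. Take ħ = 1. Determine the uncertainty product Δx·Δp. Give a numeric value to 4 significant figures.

1.481

Δx = √(⟨x²⟩−⟨x⟩²), Δp = √(⟨p²⟩−⟨p⟩²).
On 0 ≤ x ≤ a (j ≠ l): ∫sin²(jπx/a) dx = a/2, ∫sin(jπx/a)·sin(lπx/a) dx = 0; diagonal moments ∫x·sin²(jπx/a) dx = a²/4, ∫x²·sin²(jπx/a) dx = a³·(1/6 − 1/(4j²π²)); cross terms ∫x·sin(jπx/a)·sin(lπx/a) dx = 0 for j + l even and −4jla²/(π²(j² − l²)²) for j + l odd, ∫x²·sin(jπx/a)·sin(lπx/a) dx = (−1)^(j+l)·4jla³/(π²(j² − l²)²); higher powers the same way via product-to-sum and parts. d²/dx² sin(jπx/a) = −(jπ/a)²·sin(jπx/a); on 0 ≤ x ≤ a, ∫sin²(jπx/a) dx = a/2 and ∫sin(jπx/a)·sin(lπx/a) dx = 0 for j ≠ l, so only diagonal terms survive in ∫|ψ|² and ∫ψ·ψ″; ∫ψ·ψ′ dx = [ψ²/2] between the walls = 0.
Normalization: ∫|ψ|² dx = 9.2897.
⟨x⟩ = 0.74627, ⟨x²⟩ = 0.77456 ⇒ Δx = 0.46652.
⟨p⟩ = 0.0000, ⟨p²⟩ = 10.082 ⇒ Δp = 3.1752.
Δx·Δp = 1.4813.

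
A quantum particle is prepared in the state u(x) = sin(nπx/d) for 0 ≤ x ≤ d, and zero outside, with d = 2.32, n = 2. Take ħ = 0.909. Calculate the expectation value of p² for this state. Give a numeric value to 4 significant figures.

p² u = −ħ² d²u/dx²; ⟨p²⟩ = −ħ² ∫ u*·u'' dx / ∫|u|² dx.
d/dx sin(nπx/d) = (nπ/d)·cos(nπx/d) and d²/dx² sin(nπx/d) = −(nπ/d)²·sin(nπx/d); on 0 ≤ x ≤ d, ∫sin²(nπx/d) dx = d/2 and ∫sin(nπx/d)·cos(nπx/d) dx = 0.
State is unnormalized: ∫|u|² dx = 1.1600, and ∫u*·(−ħ² u'') dx = 7.0302, so ⟨p²⟩ = 7.0302 / 1.1600.
⟨p²⟩ = 6.0605.

6.061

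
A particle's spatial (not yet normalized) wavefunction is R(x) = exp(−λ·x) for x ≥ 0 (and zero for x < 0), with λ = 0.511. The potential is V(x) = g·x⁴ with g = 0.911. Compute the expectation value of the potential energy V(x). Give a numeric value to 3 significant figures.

⟨V⟩ = ∫ V(x)·|R|² dx / ∫|R|² dx.
Every integrand reduces to terms xʲ·e^(−2λx) on [0, ∞); use ∫₀^∞ xʲ·e^(−2λx) dx = j!/(2λ)^(j+1).
State is unnormalized: ∫|R|² dx = 0.97847, and ∫R*·V(x)·R dx = 19.610, so ⟨V⟩ = 19.610 / 0.97847.
⟨V⟩ = 20.041.

20.0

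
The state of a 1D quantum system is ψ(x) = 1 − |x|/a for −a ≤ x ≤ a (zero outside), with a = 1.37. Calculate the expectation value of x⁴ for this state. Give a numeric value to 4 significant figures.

⟨x⁴⟩ = ∫ x⁴·|ψ|² dx / ∫|ψ|² dx (integrals over the domain).
ψ is even, so ∫ over [−a, a] = 2∫₀ᵃ with ψ = 1 − x/a there: ∫₀ᵃ (1 − x/a)² dx = a/3, ∫₀ᵃ x²(1 − x/a)² dx = a³/30, ∫₀ᵃ x⁴(1 − x/a)² dx = a⁵/105.
State is unnormalized: ∫|ψ|² dx = 0.91333, and ∫ψ*·x⁴·ψ dx = 0.091927, so ⟨x⁴⟩ = 0.091927 / 0.91333.
⟨x⁴⟩ = 0.10065.

0.1007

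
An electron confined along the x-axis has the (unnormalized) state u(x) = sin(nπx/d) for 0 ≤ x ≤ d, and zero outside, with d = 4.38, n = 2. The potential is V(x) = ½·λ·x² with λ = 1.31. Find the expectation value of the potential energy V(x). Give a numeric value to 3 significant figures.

4.03

⟨V⟩ = ∫ V(x)·|u|² dx / ∫|u|² dx.
With sin²θ = (1 − cos2θ)/2 on 0 ≤ x ≤ d: ∫sin²(nπx/d) dx = d/2, ∫x·sin²(nπx/d) dx = d²/4, ∫x²·sin²(nπx/d) dx = d³·(1/6 − 1/(4n²π²)); higher powers xᵏ the same way, integrating xᵏ·cos(2nπx/d) by parts.
State is unnormalized: ∫|u|² dx = 2.1900, and ∫u*·V(x)·u dx = 8.8245, so ⟨V⟩ = 8.8245 / 2.1900.
⟨V⟩ = 4.0294.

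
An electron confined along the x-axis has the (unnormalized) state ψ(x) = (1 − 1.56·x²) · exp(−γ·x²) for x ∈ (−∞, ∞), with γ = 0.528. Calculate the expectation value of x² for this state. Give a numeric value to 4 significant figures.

⟨x²⟩ = ∫ x²·|ψ|² dx / ∫|ψ|² dx (integrals over the domain).
Expand each integrand as polynomial × e^(−2γx²) and use ∫x^(2j)·e^(−2γx²) dx = (2j−1)!!/(4γ)^j · √(π/(2γ)), odd powers → 0; here √(π/(2γ)) = 1.7248.
State is unnormalized: ∫|ψ|² dx = 1.9999, and ∫ψ*·x²·ψ dx = 3.8808, so ⟨x²⟩ = 3.8808 / 1.9999.
⟨x²⟩ = 1.9405.

1.941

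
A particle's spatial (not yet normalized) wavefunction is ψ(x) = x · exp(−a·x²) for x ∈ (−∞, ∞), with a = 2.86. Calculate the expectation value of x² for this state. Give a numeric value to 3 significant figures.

0.262

⟨x²⟩ = ∫ x²·|ψ|² dx / ∫|ψ|² dx (integrals over the domain).
Expand each integrand as polynomial × e^(−2ax²) and use ∫x^(2j)·e^(−2ax²) dx = (2j−1)!!/(4a)^j · √(π/(2a)), odd powers → 0; here √(π/(2a)) = 0.74110.
State is unnormalized: ∫|ψ|² dx = 0.064781, and ∫ψ*·x²·ψ dx = 0.016988, so ⟨x²⟩ = 0.016988 / 0.064781.
⟨x²⟩ = 0.26224.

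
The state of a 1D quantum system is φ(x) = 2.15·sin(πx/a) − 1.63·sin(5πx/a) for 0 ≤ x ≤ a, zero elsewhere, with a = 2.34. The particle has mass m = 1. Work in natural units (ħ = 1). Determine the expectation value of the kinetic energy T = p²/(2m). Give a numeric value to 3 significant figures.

T = −(ħ²/2m) d²/dx², so ⟨T⟩ = −(ħ²/2m) ∫ φ*·φ'' dx / ∫|φ|² dx; with m = 1.
d²/dx² sin(jπx/a) = −(jπ/a)²·sin(jπx/a); on 0 ≤ x ≤ a, ∫sin²(jπx/a) dx = a/2 and ∫sin(jπx/a)·sin(lπx/a) dx = 0 for j ≠ l, so only diagonal terms survive in ∫|φ|² and ∫φ·φ″; ∫φ·φ′ dx = [φ²/2] between the walls = 0.
State is unnormalized: ∫|φ|² dx = 8.5169, and ∫φ*·(−ħ²/2m · φ'') dx = 74.913, so ⟨T⟩ = 74.913 / 8.5169.
⟨T⟩ = 8.7958.

8.80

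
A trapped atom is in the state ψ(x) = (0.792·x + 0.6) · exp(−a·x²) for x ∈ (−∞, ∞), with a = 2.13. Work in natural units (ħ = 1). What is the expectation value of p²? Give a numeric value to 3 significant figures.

p² ψ = −ħ² d²ψ/dx²; ⟨p²⟩ = −ħ² ∫ ψ*·ψ'' dx / ∫|ψ|² dx.
Expand each integrand as polynomial × e^(−2ax²) and use ∫x^(2j)·e^(−2ax²) dx = (2j−1)!!/(4a)^j · √(π/(2a)), odd powers → 0; here √(π/(2a)) = 0.85876. Differentiate with the product rule, d/dx e^(−ax²) = −2ax·e^(−ax²).
State is unnormalized: ∫|ψ|² dx = 0.37238, and ∫ψ*·(−ħ² ψ'') dx = 1.0625, so ⟨p²⟩ = 1.0625 / 0.37238.
⟨p²⟩ = 2.8533.

2.85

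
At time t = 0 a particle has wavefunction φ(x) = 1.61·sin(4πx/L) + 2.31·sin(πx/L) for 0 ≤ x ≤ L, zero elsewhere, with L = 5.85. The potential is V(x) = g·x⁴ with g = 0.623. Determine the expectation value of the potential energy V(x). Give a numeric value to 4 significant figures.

84.32

⟨V⟩ = ∫ V(x)·|φ|² dx / ∫|φ|² dx.
On 0 ≤ x ≤ L (j ≠ l): ∫sin²(jπx/L) dx = L/2, ∫sin(jπx/L)·sin(lπx/L) dx = 0; diagonal moments ∫x·sin²(jπx/L) dx = L²/4, ∫x²·sin²(jπx/L) dx = L³·(1/6 − 1/(4j²π²)); cross terms ∫x·sin(jπx/L)·sin(lπx/L) dx = 0 for j + l even and −4jlL²/(π²(j² − l²)²) for j + l odd, ∫x²·sin(jπx/L)·sin(lπx/L) dx = (−1)^(j+l)·4jlL³/(π²(j² − l²)²); higher powers the same way via product-to-sum and parts.
State is unnormalized: ∫|φ|² dx = 23.190, and ∫φ*·V(x)·φ dx = 1955.4, so ⟨V⟩ = 1955.4 / 23.190.
⟨V⟩ = 84.321.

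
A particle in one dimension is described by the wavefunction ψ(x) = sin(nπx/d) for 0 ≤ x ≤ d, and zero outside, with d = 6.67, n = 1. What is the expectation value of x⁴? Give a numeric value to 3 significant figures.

226.

⟨x⁴⟩ = ∫ x⁴·|ψ|² dx / ∫|ψ|² dx (integrals over the domain).
With sin²θ = (1 − cos2θ)/2 on 0 ≤ x ≤ d: ∫sin²(nπx/d) dx = d/2, ∫x·sin²(nπx/d) dx = d²/4, ∫x²·sin²(nπx/d) dx = d³·(1/6 − 1/(4n²π²)); higher powers xᵏ the same way, integrating xᵏ·cos(2nπx/d) by parts.
State is unnormalized: ∫|ψ|² dx = 3.3350, and ∫ψ*·x⁴·ψ dx = 753.01, so ⟨x⁴⟩ = 753.01 / 3.3350.
⟨x⁴⟩ = 225.79.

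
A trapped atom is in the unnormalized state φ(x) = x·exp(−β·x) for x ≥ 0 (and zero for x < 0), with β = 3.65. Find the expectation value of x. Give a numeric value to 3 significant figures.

0.411

⟨x⟩ = ∫ x·|φ|² dx / ∫|φ|² dx (integrals over the domain).
Every integrand reduces to terms xʲ·e^(−2βx) on [0, ∞); use ∫₀^∞ xʲ·e^(−2βx) dx = j!/(2β)^(j+1).
State is unnormalized: ∫|φ|² dx = 0.0051412, and ∫φ*·x·φ dx = 0.0021128, so ⟨x⟩ = 0.0021128 / 0.0051412.
⟨x⟩ = 0.41096.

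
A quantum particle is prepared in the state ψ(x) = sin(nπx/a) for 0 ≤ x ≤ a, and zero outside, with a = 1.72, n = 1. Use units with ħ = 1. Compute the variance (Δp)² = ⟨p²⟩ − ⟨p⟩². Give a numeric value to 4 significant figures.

Compute ⟨p⟩ and ⟨p²⟩ separately; (Δp)² = ⟨p²⟩ − ⟨p⟩².
d/dx sin(nπx/a) = (nπ/a)·cos(nπx/a) and d²/dx² sin(nπx/a) = −(nπ/a)²·sin(nπx/a); on 0 ≤ x ≤ a, ∫sin²(nπx/a) dx = a/2 and ∫sin(nπx/a)·cos(nπx/a) dx = 0.
Normalization: ∫|ψ|² dx = 0.86000.
⟨p⟩ = 0.0000 and ⟨p²⟩ = 3.3361.
(Δp)² = 3.3361 − (0.0000)² = 3.3361.

3.336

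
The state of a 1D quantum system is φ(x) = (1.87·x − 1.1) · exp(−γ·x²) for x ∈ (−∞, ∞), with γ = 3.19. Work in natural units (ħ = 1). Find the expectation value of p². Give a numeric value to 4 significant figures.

4.368

p² φ = −ħ² d²φ/dx²; ⟨p²⟩ = −ħ² ∫ φ*·φ'' dx / ∫|φ|² dx.
Expand each integrand as polynomial × e^(−2γx²) and use ∫x^(2j)·e^(−2γx²) dx = (2j−1)!!/(4γ)^j · √(π/(2γ)), odd powers → 0; here √(π/(2γ)) = 0.70172. Differentiate with the product rule, d/dx e^(−γx²) = −2γx·e^(−γx²).
State is unnormalized: ∫|φ|² dx = 1.0414, and ∫φ*·(−ħ² φ'') dx = 4.5490, so ⟨p²⟩ = 4.5490 / 1.0414.
⟨p²⟩ = 4.3682.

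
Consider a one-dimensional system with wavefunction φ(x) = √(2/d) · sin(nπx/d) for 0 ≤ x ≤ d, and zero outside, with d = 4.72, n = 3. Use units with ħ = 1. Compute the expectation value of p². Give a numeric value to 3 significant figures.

p² φ = −ħ² d²φ/dx²; ⟨p²⟩ = −ħ² ∫ φ*·φ'' dx.
d/dx sin(nπx/d) = (nπ/d)·cos(nπx/d) and d²/dx² sin(nπx/d) = −(nπ/d)²·sin(nπx/d); on 0 ≤ x ≤ d, ∫sin²(nπx/d) dx = d/2 and ∫sin(nπx/d)·cos(nπx/d) dx = 0.
⟨p²⟩ = 3.9871.

3.99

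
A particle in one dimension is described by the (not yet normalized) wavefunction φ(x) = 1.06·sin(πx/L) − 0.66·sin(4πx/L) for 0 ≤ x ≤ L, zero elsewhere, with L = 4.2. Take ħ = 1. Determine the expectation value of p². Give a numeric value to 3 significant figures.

2.90

p² φ = −ħ² d²φ/dx²; ⟨p²⟩ = −ħ² ∫ φ*·φ'' dx / ∫|φ|² dx.
d²/dx² sin(jπx/L) = −(jπ/L)²·sin(jπx/L); on 0 ≤ x ≤ L, ∫sin²(jπx/L) dx = L/2 and ∫sin(jπx/L)·sin(lπx/L) dx = 0 for j ≠ l, so only diagonal terms survive in ∫|φ|² and ∫φ·φ″; ∫φ·φ′ dx = [φ²/2] between the walls = 0.
State is unnormalized: ∫|φ|² dx = 3.2743, and ∫φ*·(−ħ² φ'') dx = 9.5091, so ⟨p²⟩ = 9.5091 / 3.2743.
⟨p²⟩ = 2.9042.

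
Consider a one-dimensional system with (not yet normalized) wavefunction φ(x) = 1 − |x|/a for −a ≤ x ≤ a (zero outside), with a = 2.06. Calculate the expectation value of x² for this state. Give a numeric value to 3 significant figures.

⟨x²⟩ = ∫ x²·|φ|² dx / ∫|φ|² dx (integrals over the domain).
φ is even, so ∫ over [−a, a] = 2∫₀ᵃ with φ = 1 − x/a there: ∫₀ᵃ (1 − x/a)² dx = a/3, ∫₀ᵃ x²(1 − x/a)² dx = a³/30, ∫₀ᵃ x⁴(1 − x/a)² dx = a⁵/105.
State is unnormalized: ∫|φ|² dx = 1.3733, and ∫φ*·x²·φ dx = 0.58279, so ⟨x²⟩ = 0.58279 / 1.3733.
⟨x²⟩ = 0.42436.

0.424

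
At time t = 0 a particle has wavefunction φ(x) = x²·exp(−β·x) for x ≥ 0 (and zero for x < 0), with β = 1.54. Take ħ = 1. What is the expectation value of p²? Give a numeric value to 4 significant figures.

p² φ = −ħ² d²φ/dx²; ⟨p²⟩ = −ħ² ∫ φ*·φ'' dx / ∫|φ|² dx.
Differentiate x²·exp(−β·x) with the product rule; every integrand then reduces to terms xʲ·e^(−2βx) on [0, ∞), with ∫₀^∞ xʲ·e^(−2βx) dx = j!/(2β)^(j+1).
State is unnormalized: ∫|φ|² dx = 0.086588, and ∫φ*·(−ħ² φ'') dx = 0.068451, so ⟨p²⟩ = 0.068451 / 0.086588.
⟨p²⟩ = 0.79053.

0.7905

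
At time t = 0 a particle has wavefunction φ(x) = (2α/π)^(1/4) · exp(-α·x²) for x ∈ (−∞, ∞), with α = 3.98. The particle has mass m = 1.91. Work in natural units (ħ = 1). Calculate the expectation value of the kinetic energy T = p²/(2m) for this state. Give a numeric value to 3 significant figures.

T = −(ħ²/2m) d²/dx², so ⟨T⟩ = −(ħ²/2m) ∫ φ*·φ'' dx; with m = 1.91.
Gaussian moments: ∫x^(2j)·e^(−2αx²) dx = (2j−1)!!/(4α)^j · √(π/(2α)), odd powers integrate to 0; here √(π/(2α)) = 0.62823. Derivatives: d/dx e^(−αx²) = −2αx·e^(−αx²), d²/dx² e^(−αx²) = (4α²x² − 2α)·e^(−αx²).
⟨T⟩ = 1.0419.

1.04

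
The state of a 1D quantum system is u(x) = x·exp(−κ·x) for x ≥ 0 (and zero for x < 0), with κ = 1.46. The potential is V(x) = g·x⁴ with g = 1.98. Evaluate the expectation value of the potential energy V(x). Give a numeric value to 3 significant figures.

⟨V⟩ = ∫ V(x)·|u|² dx / ∫|u|² dx.
Every integrand reduces to terms xʲ·e^(−2κx) on [0, ∞); use ∫₀^∞ xʲ·e^(−2κx) dx = j!/(2κ)^(j+1).
State is unnormalized: ∫|u|² dx = 0.080331, and ∫u*·V(x)·u dx = 0.78762, so ⟨V⟩ = 0.78762 / 0.080331.
⟨V⟩ = 9.8047.

9.80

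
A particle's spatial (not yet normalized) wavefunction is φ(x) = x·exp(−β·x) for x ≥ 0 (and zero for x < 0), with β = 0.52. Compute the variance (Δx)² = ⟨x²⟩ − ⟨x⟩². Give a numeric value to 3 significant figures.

Compute ⟨x⟩ and ⟨x²⟩ separately, then (Δx)² = ⟨x²⟩ − ⟨x⟩².
Every integrand reduces to terms xʲ·e^(−2βx) on [0, ∞); use ∫₀^∞ xʲ·e^(−2βx) dx = j!/(2β)^(j+1).
Normalization: ∫|φ|² dx = 1.7780.
⟨x⟩ = 2.8846 and ⟨x²⟩ = 11.095.
(Δx)² = 11.095 − (2.8846)² = 2.7737.

2.77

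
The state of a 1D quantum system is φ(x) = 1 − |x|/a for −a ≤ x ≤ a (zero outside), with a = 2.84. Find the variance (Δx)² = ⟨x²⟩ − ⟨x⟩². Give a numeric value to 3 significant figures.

Compute ⟨x⟩ and ⟨x²⟩ separately, then (Δx)² = ⟨x²⟩ − ⟨x⟩².
φ is even, so ∫ over [−a, a] = 2∫₀ᵃ with φ = 1 − x/a there: ∫₀ᵃ (1 − x/a)² dx = a/3, ∫₀ᵃ x²(1 − x/a)² dx = a³/30, ∫₀ᵃ x⁴(1 − x/a)² dx = a⁵/105.
Normalization: ∫|φ|² dx = 1.8933.
⟨x⟩ = 0.0000 and ⟨x²⟩ = 0.80656.
(Δx)² = 0.80656 − (0.0000)² = 0.80656.

0.807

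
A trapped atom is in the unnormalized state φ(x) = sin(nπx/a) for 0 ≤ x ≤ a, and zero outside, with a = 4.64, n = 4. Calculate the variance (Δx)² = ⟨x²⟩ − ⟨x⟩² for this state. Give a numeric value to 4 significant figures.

1.726

Compute ⟨x⟩ and ⟨x²⟩ separately, then (Δx)² = ⟨x²⟩ − ⟨x⟩².
With sin²θ = (1 − cos2θ)/2 on 0 ≤ x ≤ a: ∫sin²(nπx/a) dx = a/2, ∫x·sin²(nπx/a) dx = a²/4, ∫x²·sin²(nπx/a) dx = a³·(1/6 − 1/(4n²π²)); higher powers xᵏ the same way, integrating xᵏ·cos(2nπx/a) by parts.
Normalization: ∫|φ|² dx = 2.3200.
⟨x⟩ = 2.3200 and ⟨x²⟩ = 7.1084.
(Δx)² = 7.1084 − (2.3200)² = 1.7260.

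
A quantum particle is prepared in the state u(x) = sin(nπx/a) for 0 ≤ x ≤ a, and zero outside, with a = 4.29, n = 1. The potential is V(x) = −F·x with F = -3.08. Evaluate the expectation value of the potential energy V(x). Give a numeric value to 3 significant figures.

6.61

⟨V⟩ = ∫ V(x)·|u|² dx / ∫|u|² dx.
With sin²θ = (1 − cos2θ)/2 on 0 ≤ x ≤ a: ∫sin²(nπx/a) dx = a/2, ∫x·sin²(nπx/a) dx = a²/4, ∫x²·sin²(nπx/a) dx = a³·(1/6 − 1/(4n²π²)); higher powers xᵏ the same way, integrating xᵏ·cos(2nπx/a) by parts.
State is unnormalized: ∫|u|² dx = 2.1450, and ∫u*·V(x)·u dx = 14.171, so ⟨V⟩ = 14.171 / 2.1450.
⟨V⟩ = 6.6066.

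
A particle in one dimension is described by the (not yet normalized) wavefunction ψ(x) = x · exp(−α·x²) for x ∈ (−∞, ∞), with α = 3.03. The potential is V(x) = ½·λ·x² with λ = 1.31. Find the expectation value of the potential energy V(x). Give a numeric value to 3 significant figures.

⟨V⟩ = ∫ V(x)·|ψ|² dx / ∫|ψ|² dx.
Expand each integrand as polynomial × e^(−2αx²) and use ∫x^(2j)·e^(−2αx²) dx = (2j−1)!!/(4α)^j · √(π/(2α)), odd powers → 0; here √(π/(2α)) = 0.72001.
State is unnormalized: ∫|ψ|² dx = 0.059407, and ∫ψ*·V(x)·ψ dx = 0.0096315, so ⟨V⟩ = 0.0096315 / 0.059407.
⟨V⟩ = 0.16213.

0.162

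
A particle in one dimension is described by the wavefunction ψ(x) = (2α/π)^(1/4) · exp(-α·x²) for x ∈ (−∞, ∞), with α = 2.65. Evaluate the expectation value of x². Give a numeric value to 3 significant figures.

0.0943

⟨x²⟩ = ∫ x²·|ψ|² dx (integrals over the domain).
Gaussian moments: ∫x^(2j)·e^(−2αx²) dx = (2j−1)!!/(4α)^j · √(π/(2α)), odd powers integrate to 0; here √(π/(2α)) = 0.76990.
⟨x²⟩ = 0.094340.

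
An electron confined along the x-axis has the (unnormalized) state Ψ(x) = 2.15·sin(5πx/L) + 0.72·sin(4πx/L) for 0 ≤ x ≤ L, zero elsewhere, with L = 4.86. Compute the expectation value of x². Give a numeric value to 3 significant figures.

⟨x²⟩ = ∫ x²·|Ψ|² dx / ∫|Ψ|² dx (integrals over the domain).
On 0 ≤ x ≤ L (j ≠ l): ∫sin²(jπx/L) dx = L/2, ∫sin(jπx/L)·sin(lπx/L) dx = 0; diagonal moments ∫x·sin²(jπx/L) dx = L²/4, ∫x²·sin²(jπx/L) dx = L³·(1/6 − 1/(4j²π²)); cross terms ∫x·sin(jπx/L)·sin(lπx/L) dx = 0 for j + l even and −4jlL²/(π²(j² − l²)²) for j + l odd, ∫x²·sin(jπx/L)·sin(lπx/L) dx = (−1)^(j+l)·4jlL³/(π²(j² − l²)²); higher powers the same way via product-to-sum and parts.
State is unnormalized: ∫|Ψ|² dx = 12.492, and ∫Ψ*·x²·Ψ dx = 62.159, so ⟨x²⟩ = 62.159 / 12.492.
⟨x²⟩ = 4.9757.

4.98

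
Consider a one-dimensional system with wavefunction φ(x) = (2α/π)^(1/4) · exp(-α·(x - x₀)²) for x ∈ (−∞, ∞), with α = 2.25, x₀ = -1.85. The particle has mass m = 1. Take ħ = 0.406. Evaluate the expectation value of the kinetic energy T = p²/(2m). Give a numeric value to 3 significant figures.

T = −(ħ²/2m) d²/dx², so ⟨T⟩ = −(ħ²/2m) ∫ φ*·φ'' dx; with m = 1.
Gaussian moments (u = x − x₀): ∫u^(2j)·e^(−2αu²) du = (2j−1)!!/(4α)^j · √(π/(2α)), odd powers integrate to 0; here √(π/(2α)) = 0.83554. Derivatives: d/dx e^(−αu²) = −2αu·e^(−αu²), d²/dx² e^(−αu²) = (4α²u² − 2α)·e^(−αu²).
⟨T⟩ = 0.18544.

0.185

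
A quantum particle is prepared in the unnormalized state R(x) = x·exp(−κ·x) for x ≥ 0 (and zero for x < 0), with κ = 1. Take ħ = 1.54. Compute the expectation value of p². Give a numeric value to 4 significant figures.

p² R = −ħ² d²R/dx²; ⟨p²⟩ = −ħ² ∫ R*·R'' dx / ∫|R|² dx.
Differentiate x·exp(−κ·x) with the product rule; every integrand then reduces to terms xʲ·e^(−2κx) on [0, ∞), with ∫₀^∞ xʲ·e^(−2κx) dx = j!/(2κ)^(j+1).
State is unnormalized: ∫|R|² dx = 0.25000, and ∫R*·(−ħ² R'') dx = 0.59290, so ⟨p²⟩ = 0.59290 / 0.25000.
⟨p²⟩ = 2.3716.

2.372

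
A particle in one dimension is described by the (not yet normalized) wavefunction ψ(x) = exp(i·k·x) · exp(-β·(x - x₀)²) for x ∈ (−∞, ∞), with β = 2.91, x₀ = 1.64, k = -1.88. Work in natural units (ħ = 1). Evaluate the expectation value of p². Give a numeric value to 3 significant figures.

p² ψ = −ħ² d²ψ/dx²; ⟨p²⟩ = −ħ² ∫ ψ*·ψ'' dx / ∫|ψ|² dx.
Gaussian moments (u = x − x₀): ∫u^(2j)·e^(−2βu²) du = (2j−1)!!/(4β)^j · √(π/(2β)), odd powers integrate to 0; here √(π/(2β)) = 0.73471. Derivatives: ψ′ = (ik − 2βu)·ψ, ψ″ = ((ik − 2βu)² − 2β)·ψ; the odd-in-u pieces drop out.
State is unnormalized: ∫|ψ|² dx = 0.73471, and ∫ψ*·(−ħ² ψ'') dx = 4.7347, so ⟨p²⟩ = 4.7347 / 0.73471.
⟨p²⟩ = 6.4444.

6.44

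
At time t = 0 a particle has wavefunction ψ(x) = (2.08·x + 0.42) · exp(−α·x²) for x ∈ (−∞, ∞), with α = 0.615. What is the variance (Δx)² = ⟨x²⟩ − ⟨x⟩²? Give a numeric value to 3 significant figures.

Compute ⟨x⟩ and ⟨x²⟩ separately, then (Δx)² = ⟨x²⟩ − ⟨x⟩².
Expand each integrand as polynomial × e^(−2αx²) and use ∫x^(2j)·e^(−2αx²) dx = (2j−1)!!/(4α)^j · √(π/(2α)), odd powers → 0; here √(π/(2α)) = 1.5982.
Normalization: ∫|ψ|² dx = 3.0926.
⟨x⟩ = 0.36703 and ⟨x²⟩ = 1.1454.
(Δx)² = 1.1454 − (0.36703)² = 1.0107.

1.01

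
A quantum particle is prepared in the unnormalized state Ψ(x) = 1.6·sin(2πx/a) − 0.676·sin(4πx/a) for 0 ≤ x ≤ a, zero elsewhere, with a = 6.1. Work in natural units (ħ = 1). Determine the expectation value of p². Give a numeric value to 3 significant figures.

p² Ψ = −ħ² d²Ψ/dx²; ⟨p²⟩ = −ħ² ∫ Ψ*·Ψ'' dx / ∫|Ψ|² dx.
d²/dx² sin(jπx/a) = −(jπ/a)²·sin(jπx/a); on 0 ≤ x ≤ a, ∫sin²(jπx/a) dx = a/2 and ∫sin(jπx/a)·sin(lπx/a) dx = 0 for j ≠ l, so only diagonal terms survive in ∫|Ψ|² and ∫Ψ·Ψ″; ∫Ψ·Ψ′ dx = [Ψ²/2] between the walls = 0.
State is unnormalized: ∫|Ψ|² dx = 9.2018, and ∫Ψ*·(−ħ² Ψ'') dx = 14.199, so ⟨p²⟩ = 14.199 / 9.2018.
⟨p²⟩ = 1.5431.

1.54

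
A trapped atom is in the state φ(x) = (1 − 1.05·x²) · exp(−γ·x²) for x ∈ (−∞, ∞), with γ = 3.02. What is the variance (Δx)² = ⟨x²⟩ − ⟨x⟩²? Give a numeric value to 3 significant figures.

Compute ⟨x⟩ and ⟨x²⟩ separately, then (Δx)² = ⟨x²⟩ − ⟨x⟩².
Expand each integrand as polynomial × e^(−2γx²) and use ∫x^(2j)·e^(−2γx²) dx = (2j−1)!!/(4γ)^j · √(π/(2γ)), odd powers → 0; here √(π/(2γ)) = 0.72120.
Normalization: ∫|φ|² dx = 0.61217.
⟨x⟩ = 0.0000 and ⟨x²⟩ = 0.057716.
(Δx)² = 0.057716 − (0.0000)² = 0.057716.

0.0577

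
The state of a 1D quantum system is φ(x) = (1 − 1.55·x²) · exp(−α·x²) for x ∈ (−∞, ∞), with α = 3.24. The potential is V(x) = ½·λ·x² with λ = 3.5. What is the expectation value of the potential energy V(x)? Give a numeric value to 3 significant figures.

0.0835

⟨V⟩ = ∫ V(x)·|φ|² dx / ∫|φ|² dx.
Expand each integrand as polynomial × e^(−2αx²) and use ∫x^(2j)·e^(−2αx²) dx = (2j−1)!!/(4α)^j · √(π/(2α)), odd powers → 0; here √(π/(2α)) = 0.69629.
State is unnormalized: ∫|φ|² dx = 0.55961, and ∫φ*·V(x)·φ dx = 0.046725, so ⟨V⟩ = 0.046725 / 0.55961.
⟨V⟩ = 0.083494.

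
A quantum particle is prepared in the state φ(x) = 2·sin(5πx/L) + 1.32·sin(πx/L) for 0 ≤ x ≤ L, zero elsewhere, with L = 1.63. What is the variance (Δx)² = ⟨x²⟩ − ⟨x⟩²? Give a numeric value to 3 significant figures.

0.194

Compute ⟨x⟩ and ⟨x²⟩ separately, then (Δx)² = ⟨x²⟩ − ⟨x⟩².
On 0 ≤ x ≤ L (j ≠ l): ∫sin²(jπx/L) dx = L/2, ∫sin(jπx/L)·sin(lπx/L) dx = 0; diagonal moments ∫x·sin²(jπx/L) dx = L²/4, ∫x²·sin²(jπx/L) dx = L³·(1/6 − 1/(4j²π²)); cross terms ∫x·sin(jπx/L)·sin(lπx/L) dx = 0 for j + l even and −4jlL²/(π²(j² − l²)²) for j + l odd, ∫x²·sin(jπx/L)·sin(lπx/L) dx = (−1)^(j+l)·4jlL³/(π²(j² − l²)²); higher powers the same way via product-to-sum and parts.
Normalization: ∫|φ|² dx = 4.6801.
⟨x⟩ = 0.81500 and ⟨x²⟩ = 0.85823.
(Δx)² = 0.85823 − (0.81500)² = 0.19401.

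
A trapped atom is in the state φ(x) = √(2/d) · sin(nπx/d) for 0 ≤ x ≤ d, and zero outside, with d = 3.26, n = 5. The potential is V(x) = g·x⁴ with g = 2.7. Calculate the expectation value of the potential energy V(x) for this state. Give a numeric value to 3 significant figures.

59.8

⟨V⟩ = ∫ V(x)·|φ|² dx.
With sin²θ = (1 − cos2θ)/2 on 0 ≤ x ≤ d: ∫sin²(nπx/d) dx = d/2, ∫x·sin²(nπx/d) dx = d²/4, ∫x²·sin²(nπx/d) dx = d³·(1/6 − 1/(4n²π²)); higher powers xᵏ the same way, integrating xᵏ·cos(2nπx/d) by parts.
⟨V⟩ = 59.762.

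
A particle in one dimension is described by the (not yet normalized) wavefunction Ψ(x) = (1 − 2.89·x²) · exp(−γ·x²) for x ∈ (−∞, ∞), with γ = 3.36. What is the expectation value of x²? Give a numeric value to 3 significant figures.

0.0424

⟨x²⟩ = ∫ x²·|Ψ|² dx / ∫|Ψ|² dx (integrals over the domain).
Expand each integrand as polynomial × e^(−2γx²) and use ∫x^(2j)·e^(−2γx²) dx = (2j−1)!!/(4γ)^j · √(π/(2γ)), odd powers → 0; here √(π/(2γ)) = 0.68374.
State is unnormalized: ∫|Ψ|² dx = 0.48453, and ∫Ψ*·x²·Ψ dx = 0.020522, so ⟨x²⟩ = 0.020522 / 0.48453.
⟨x²⟩ = 0.042354.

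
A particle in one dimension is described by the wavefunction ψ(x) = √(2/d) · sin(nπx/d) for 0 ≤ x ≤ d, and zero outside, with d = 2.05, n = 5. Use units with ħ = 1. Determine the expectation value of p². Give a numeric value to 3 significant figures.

p² ψ = −ħ² d²ψ/dx²; ⟨p²⟩ = −ħ² ∫ ψ*·ψ'' dx.
d/dx sin(nπx/d) = (nπ/d)·cos(nπx/d) and d²/dx² sin(nπx/d) = −(nπ/d)²·sin(nπx/d); on 0 ≤ x ≤ d, ∫sin²(nπx/d) dx = d/2 and ∫sin(nπx/d)·cos(nπx/d) dx = 0.
⟨p²⟩ = 58.713.

58.7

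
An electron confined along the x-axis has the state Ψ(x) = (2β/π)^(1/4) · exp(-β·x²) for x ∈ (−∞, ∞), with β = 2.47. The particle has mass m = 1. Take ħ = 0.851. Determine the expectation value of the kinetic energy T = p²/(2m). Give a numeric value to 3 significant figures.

0.894

T = −(ħ²/2m) d²/dx², so ⟨T⟩ = −(ħ²/2m) ∫ Ψ*·Ψ'' dx; with m = 1.
Gaussian moments: ∫x^(2j)·e^(−2βx²) dx = (2j−1)!!/(4β)^j · √(π/(2β)), odd powers integrate to 0; here √(π/(2β)) = 0.79746. Derivatives: d/dx e^(−βx²) = −2βx·e^(−βx²), d²/dx² e^(−βx²) = (4β²x² − 2β)·e^(−βx²).
⟨T⟩ = 0.89439.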